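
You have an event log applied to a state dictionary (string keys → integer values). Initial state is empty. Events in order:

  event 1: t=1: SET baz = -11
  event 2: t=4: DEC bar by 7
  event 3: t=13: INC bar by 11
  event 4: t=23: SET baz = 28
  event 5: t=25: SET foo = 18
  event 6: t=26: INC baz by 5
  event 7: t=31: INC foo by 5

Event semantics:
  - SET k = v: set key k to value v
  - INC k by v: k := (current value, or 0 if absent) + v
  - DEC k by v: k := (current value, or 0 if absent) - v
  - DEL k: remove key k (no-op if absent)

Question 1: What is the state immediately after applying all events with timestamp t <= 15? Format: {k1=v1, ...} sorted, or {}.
Apply events with t <= 15 (3 events):
  after event 1 (t=1: SET baz = -11): {baz=-11}
  after event 2 (t=4: DEC bar by 7): {bar=-7, baz=-11}
  after event 3 (t=13: INC bar by 11): {bar=4, baz=-11}

Answer: {bar=4, baz=-11}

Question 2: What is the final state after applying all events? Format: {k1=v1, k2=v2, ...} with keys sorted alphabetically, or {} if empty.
  after event 1 (t=1: SET baz = -11): {baz=-11}
  after event 2 (t=4: DEC bar by 7): {bar=-7, baz=-11}
  after event 3 (t=13: INC bar by 11): {bar=4, baz=-11}
  after event 4 (t=23: SET baz = 28): {bar=4, baz=28}
  after event 5 (t=25: SET foo = 18): {bar=4, baz=28, foo=18}
  after event 6 (t=26: INC baz by 5): {bar=4, baz=33, foo=18}
  after event 7 (t=31: INC foo by 5): {bar=4, baz=33, foo=23}

Answer: {bar=4, baz=33, foo=23}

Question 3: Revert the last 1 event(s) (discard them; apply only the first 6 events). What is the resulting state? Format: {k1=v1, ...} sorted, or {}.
Answer: {bar=4, baz=33, foo=18}

Derivation:
Keep first 6 events (discard last 1):
  after event 1 (t=1: SET baz = -11): {baz=-11}
  after event 2 (t=4: DEC bar by 7): {bar=-7, baz=-11}
  after event 3 (t=13: INC bar by 11): {bar=4, baz=-11}
  after event 4 (t=23: SET baz = 28): {bar=4, baz=28}
  after event 5 (t=25: SET foo = 18): {bar=4, baz=28, foo=18}
  after event 6 (t=26: INC baz by 5): {bar=4, baz=33, foo=18}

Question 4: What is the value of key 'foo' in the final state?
Answer: 23

Derivation:
Track key 'foo' through all 7 events:
  event 1 (t=1: SET baz = -11): foo unchanged
  event 2 (t=4: DEC bar by 7): foo unchanged
  event 3 (t=13: INC bar by 11): foo unchanged
  event 4 (t=23: SET baz = 28): foo unchanged
  event 5 (t=25: SET foo = 18): foo (absent) -> 18
  event 6 (t=26: INC baz by 5): foo unchanged
  event 7 (t=31: INC foo by 5): foo 18 -> 23
Final: foo = 23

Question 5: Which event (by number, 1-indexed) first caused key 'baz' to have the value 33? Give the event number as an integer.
Answer: 6

Derivation:
Looking for first event where baz becomes 33:
  event 1: baz = -11
  event 2: baz = -11
  event 3: baz = -11
  event 4: baz = 28
  event 5: baz = 28
  event 6: baz 28 -> 33  <-- first match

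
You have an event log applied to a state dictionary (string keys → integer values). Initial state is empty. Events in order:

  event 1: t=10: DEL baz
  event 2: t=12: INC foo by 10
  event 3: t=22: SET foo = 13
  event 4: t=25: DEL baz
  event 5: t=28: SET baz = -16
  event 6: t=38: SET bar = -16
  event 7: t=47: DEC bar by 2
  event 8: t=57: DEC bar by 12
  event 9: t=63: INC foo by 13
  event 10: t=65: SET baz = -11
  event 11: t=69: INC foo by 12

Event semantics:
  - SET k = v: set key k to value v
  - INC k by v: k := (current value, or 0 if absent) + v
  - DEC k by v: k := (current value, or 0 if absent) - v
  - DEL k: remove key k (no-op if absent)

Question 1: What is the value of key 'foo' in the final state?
Answer: 38

Derivation:
Track key 'foo' through all 11 events:
  event 1 (t=10: DEL baz): foo unchanged
  event 2 (t=12: INC foo by 10): foo (absent) -> 10
  event 3 (t=22: SET foo = 13): foo 10 -> 13
  event 4 (t=25: DEL baz): foo unchanged
  event 5 (t=28: SET baz = -16): foo unchanged
  event 6 (t=38: SET bar = -16): foo unchanged
  event 7 (t=47: DEC bar by 2): foo unchanged
  event 8 (t=57: DEC bar by 12): foo unchanged
  event 9 (t=63: INC foo by 13): foo 13 -> 26
  event 10 (t=65: SET baz = -11): foo unchanged
  event 11 (t=69: INC foo by 12): foo 26 -> 38
Final: foo = 38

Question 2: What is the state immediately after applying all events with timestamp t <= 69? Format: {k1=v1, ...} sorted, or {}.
Answer: {bar=-30, baz=-11, foo=38}

Derivation:
Apply events with t <= 69 (11 events):
  after event 1 (t=10: DEL baz): {}
  after event 2 (t=12: INC foo by 10): {foo=10}
  after event 3 (t=22: SET foo = 13): {foo=13}
  after event 4 (t=25: DEL baz): {foo=13}
  after event 5 (t=28: SET baz = -16): {baz=-16, foo=13}
  after event 6 (t=38: SET bar = -16): {bar=-16, baz=-16, foo=13}
  after event 7 (t=47: DEC bar by 2): {bar=-18, baz=-16, foo=13}
  after event 8 (t=57: DEC bar by 12): {bar=-30, baz=-16, foo=13}
  after event 9 (t=63: INC foo by 13): {bar=-30, baz=-16, foo=26}
  after event 10 (t=65: SET baz = -11): {bar=-30, baz=-11, foo=26}
  after event 11 (t=69: INC foo by 12): {bar=-30, baz=-11, foo=38}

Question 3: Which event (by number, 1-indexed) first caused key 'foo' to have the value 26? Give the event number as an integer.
Answer: 9

Derivation:
Looking for first event where foo becomes 26:
  event 2: foo = 10
  event 3: foo = 13
  event 4: foo = 13
  event 5: foo = 13
  event 6: foo = 13
  event 7: foo = 13
  event 8: foo = 13
  event 9: foo 13 -> 26  <-- first match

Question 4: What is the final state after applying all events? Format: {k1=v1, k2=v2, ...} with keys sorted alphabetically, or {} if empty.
  after event 1 (t=10: DEL baz): {}
  after event 2 (t=12: INC foo by 10): {foo=10}
  after event 3 (t=22: SET foo = 13): {foo=13}
  after event 4 (t=25: DEL baz): {foo=13}
  after event 5 (t=28: SET baz = -16): {baz=-16, foo=13}
  after event 6 (t=38: SET bar = -16): {bar=-16, baz=-16, foo=13}
  after event 7 (t=47: DEC bar by 2): {bar=-18, baz=-16, foo=13}
  after event 8 (t=57: DEC bar by 12): {bar=-30, baz=-16, foo=13}
  after event 9 (t=63: INC foo by 13): {bar=-30, baz=-16, foo=26}
  after event 10 (t=65: SET baz = -11): {bar=-30, baz=-11, foo=26}
  after event 11 (t=69: INC foo by 12): {bar=-30, baz=-11, foo=38}

Answer: {bar=-30, baz=-11, foo=38}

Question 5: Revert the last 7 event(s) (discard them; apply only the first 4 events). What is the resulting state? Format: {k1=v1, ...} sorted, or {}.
Keep first 4 events (discard last 7):
  after event 1 (t=10: DEL baz): {}
  after event 2 (t=12: INC foo by 10): {foo=10}
  after event 3 (t=22: SET foo = 13): {foo=13}
  after event 4 (t=25: DEL baz): {foo=13}

Answer: {foo=13}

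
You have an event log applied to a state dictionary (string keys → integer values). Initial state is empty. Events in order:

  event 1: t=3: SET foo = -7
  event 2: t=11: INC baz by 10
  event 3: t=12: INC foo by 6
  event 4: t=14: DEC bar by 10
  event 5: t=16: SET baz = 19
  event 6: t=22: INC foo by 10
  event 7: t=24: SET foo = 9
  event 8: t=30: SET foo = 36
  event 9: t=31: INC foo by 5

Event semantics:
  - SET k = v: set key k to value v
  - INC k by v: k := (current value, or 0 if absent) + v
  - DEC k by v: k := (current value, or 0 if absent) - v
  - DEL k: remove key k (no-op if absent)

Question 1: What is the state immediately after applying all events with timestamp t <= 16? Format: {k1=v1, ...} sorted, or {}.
Answer: {bar=-10, baz=19, foo=-1}

Derivation:
Apply events with t <= 16 (5 events):
  after event 1 (t=3: SET foo = -7): {foo=-7}
  after event 2 (t=11: INC baz by 10): {baz=10, foo=-7}
  after event 3 (t=12: INC foo by 6): {baz=10, foo=-1}
  after event 4 (t=14: DEC bar by 10): {bar=-10, baz=10, foo=-1}
  after event 5 (t=16: SET baz = 19): {bar=-10, baz=19, foo=-1}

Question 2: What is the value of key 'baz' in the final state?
Answer: 19

Derivation:
Track key 'baz' through all 9 events:
  event 1 (t=3: SET foo = -7): baz unchanged
  event 2 (t=11: INC baz by 10): baz (absent) -> 10
  event 3 (t=12: INC foo by 6): baz unchanged
  event 4 (t=14: DEC bar by 10): baz unchanged
  event 5 (t=16: SET baz = 19): baz 10 -> 19
  event 6 (t=22: INC foo by 10): baz unchanged
  event 7 (t=24: SET foo = 9): baz unchanged
  event 8 (t=30: SET foo = 36): baz unchanged
  event 9 (t=31: INC foo by 5): baz unchanged
Final: baz = 19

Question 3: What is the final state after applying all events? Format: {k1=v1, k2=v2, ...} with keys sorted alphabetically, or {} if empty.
Answer: {bar=-10, baz=19, foo=41}

Derivation:
  after event 1 (t=3: SET foo = -7): {foo=-7}
  after event 2 (t=11: INC baz by 10): {baz=10, foo=-7}
  after event 3 (t=12: INC foo by 6): {baz=10, foo=-1}
  after event 4 (t=14: DEC bar by 10): {bar=-10, baz=10, foo=-1}
  after event 5 (t=16: SET baz = 19): {bar=-10, baz=19, foo=-1}
  after event 6 (t=22: INC foo by 10): {bar=-10, baz=19, foo=9}
  after event 7 (t=24: SET foo = 9): {bar=-10, baz=19, foo=9}
  after event 8 (t=30: SET foo = 36): {bar=-10, baz=19, foo=36}
  after event 9 (t=31: INC foo by 5): {bar=-10, baz=19, foo=41}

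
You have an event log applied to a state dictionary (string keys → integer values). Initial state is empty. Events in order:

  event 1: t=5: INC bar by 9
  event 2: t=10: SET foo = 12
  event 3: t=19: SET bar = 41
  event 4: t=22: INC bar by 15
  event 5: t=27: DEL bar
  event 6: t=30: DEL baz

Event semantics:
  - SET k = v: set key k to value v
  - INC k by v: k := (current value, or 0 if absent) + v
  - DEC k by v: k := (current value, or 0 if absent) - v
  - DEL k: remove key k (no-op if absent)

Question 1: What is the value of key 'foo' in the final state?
Answer: 12

Derivation:
Track key 'foo' through all 6 events:
  event 1 (t=5: INC bar by 9): foo unchanged
  event 2 (t=10: SET foo = 12): foo (absent) -> 12
  event 3 (t=19: SET bar = 41): foo unchanged
  event 4 (t=22: INC bar by 15): foo unchanged
  event 5 (t=27: DEL bar): foo unchanged
  event 6 (t=30: DEL baz): foo unchanged
Final: foo = 12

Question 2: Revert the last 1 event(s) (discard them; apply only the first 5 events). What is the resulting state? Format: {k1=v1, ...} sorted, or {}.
Answer: {foo=12}

Derivation:
Keep first 5 events (discard last 1):
  after event 1 (t=5: INC bar by 9): {bar=9}
  after event 2 (t=10: SET foo = 12): {bar=9, foo=12}
  after event 3 (t=19: SET bar = 41): {bar=41, foo=12}
  after event 4 (t=22: INC bar by 15): {bar=56, foo=12}
  after event 5 (t=27: DEL bar): {foo=12}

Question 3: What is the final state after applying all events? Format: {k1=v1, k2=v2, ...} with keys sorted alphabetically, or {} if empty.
  after event 1 (t=5: INC bar by 9): {bar=9}
  after event 2 (t=10: SET foo = 12): {bar=9, foo=12}
  after event 3 (t=19: SET bar = 41): {bar=41, foo=12}
  after event 4 (t=22: INC bar by 15): {bar=56, foo=12}
  after event 5 (t=27: DEL bar): {foo=12}
  after event 6 (t=30: DEL baz): {foo=12}

Answer: {foo=12}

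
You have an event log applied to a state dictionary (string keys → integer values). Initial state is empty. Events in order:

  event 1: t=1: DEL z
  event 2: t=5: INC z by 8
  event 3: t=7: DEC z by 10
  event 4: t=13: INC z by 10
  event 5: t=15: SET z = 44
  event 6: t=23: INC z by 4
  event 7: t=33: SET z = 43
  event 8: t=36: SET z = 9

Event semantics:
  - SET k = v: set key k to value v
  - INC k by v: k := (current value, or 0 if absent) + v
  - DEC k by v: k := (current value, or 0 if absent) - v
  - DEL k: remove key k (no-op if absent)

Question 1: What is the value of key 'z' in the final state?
Track key 'z' through all 8 events:
  event 1 (t=1: DEL z): z (absent) -> (absent)
  event 2 (t=5: INC z by 8): z (absent) -> 8
  event 3 (t=7: DEC z by 10): z 8 -> -2
  event 4 (t=13: INC z by 10): z -2 -> 8
  event 5 (t=15: SET z = 44): z 8 -> 44
  event 6 (t=23: INC z by 4): z 44 -> 48
  event 7 (t=33: SET z = 43): z 48 -> 43
  event 8 (t=36: SET z = 9): z 43 -> 9
Final: z = 9

Answer: 9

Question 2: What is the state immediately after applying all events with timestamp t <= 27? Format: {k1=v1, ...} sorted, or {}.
Apply events with t <= 27 (6 events):
  after event 1 (t=1: DEL z): {}
  after event 2 (t=5: INC z by 8): {z=8}
  after event 3 (t=7: DEC z by 10): {z=-2}
  after event 4 (t=13: INC z by 10): {z=8}
  after event 5 (t=15: SET z = 44): {z=44}
  after event 6 (t=23: INC z by 4): {z=48}

Answer: {z=48}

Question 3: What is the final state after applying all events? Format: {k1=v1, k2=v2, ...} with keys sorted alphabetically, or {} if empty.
  after event 1 (t=1: DEL z): {}
  after event 2 (t=5: INC z by 8): {z=8}
  after event 3 (t=7: DEC z by 10): {z=-2}
  after event 4 (t=13: INC z by 10): {z=8}
  after event 5 (t=15: SET z = 44): {z=44}
  after event 6 (t=23: INC z by 4): {z=48}
  after event 7 (t=33: SET z = 43): {z=43}
  after event 8 (t=36: SET z = 9): {z=9}

Answer: {z=9}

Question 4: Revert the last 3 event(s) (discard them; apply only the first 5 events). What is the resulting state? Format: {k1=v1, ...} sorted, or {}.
Keep first 5 events (discard last 3):
  after event 1 (t=1: DEL z): {}
  after event 2 (t=5: INC z by 8): {z=8}
  after event 3 (t=7: DEC z by 10): {z=-2}
  after event 4 (t=13: INC z by 10): {z=8}
  after event 5 (t=15: SET z = 44): {z=44}

Answer: {z=44}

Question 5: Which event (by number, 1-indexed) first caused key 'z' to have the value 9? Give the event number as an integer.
Answer: 8

Derivation:
Looking for first event where z becomes 9:
  event 2: z = 8
  event 3: z = -2
  event 4: z = 8
  event 5: z = 44
  event 6: z = 48
  event 7: z = 43
  event 8: z 43 -> 9  <-- first match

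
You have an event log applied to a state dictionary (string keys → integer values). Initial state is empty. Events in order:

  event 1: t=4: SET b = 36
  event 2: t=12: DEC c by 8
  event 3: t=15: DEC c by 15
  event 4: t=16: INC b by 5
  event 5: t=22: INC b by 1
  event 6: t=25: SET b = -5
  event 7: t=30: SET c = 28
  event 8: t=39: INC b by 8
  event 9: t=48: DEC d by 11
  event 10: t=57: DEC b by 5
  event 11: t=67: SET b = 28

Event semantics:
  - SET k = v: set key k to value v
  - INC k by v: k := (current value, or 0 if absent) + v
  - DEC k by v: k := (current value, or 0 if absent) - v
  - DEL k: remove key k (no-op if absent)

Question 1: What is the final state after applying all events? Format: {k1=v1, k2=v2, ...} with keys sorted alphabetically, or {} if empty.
Answer: {b=28, c=28, d=-11}

Derivation:
  after event 1 (t=4: SET b = 36): {b=36}
  after event 2 (t=12: DEC c by 8): {b=36, c=-8}
  after event 3 (t=15: DEC c by 15): {b=36, c=-23}
  after event 4 (t=16: INC b by 5): {b=41, c=-23}
  after event 5 (t=22: INC b by 1): {b=42, c=-23}
  after event 6 (t=25: SET b = -5): {b=-5, c=-23}
  after event 7 (t=30: SET c = 28): {b=-5, c=28}
  after event 8 (t=39: INC b by 8): {b=3, c=28}
  after event 9 (t=48: DEC d by 11): {b=3, c=28, d=-11}
  after event 10 (t=57: DEC b by 5): {b=-2, c=28, d=-11}
  after event 11 (t=67: SET b = 28): {b=28, c=28, d=-11}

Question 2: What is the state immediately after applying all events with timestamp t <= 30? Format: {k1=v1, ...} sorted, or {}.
Apply events with t <= 30 (7 events):
  after event 1 (t=4: SET b = 36): {b=36}
  after event 2 (t=12: DEC c by 8): {b=36, c=-8}
  after event 3 (t=15: DEC c by 15): {b=36, c=-23}
  after event 4 (t=16: INC b by 5): {b=41, c=-23}
  after event 5 (t=22: INC b by 1): {b=42, c=-23}
  after event 6 (t=25: SET b = -5): {b=-5, c=-23}
  after event 7 (t=30: SET c = 28): {b=-5, c=28}

Answer: {b=-5, c=28}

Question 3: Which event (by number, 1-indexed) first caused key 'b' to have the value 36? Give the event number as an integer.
Looking for first event where b becomes 36:
  event 1: b (absent) -> 36  <-- first match

Answer: 1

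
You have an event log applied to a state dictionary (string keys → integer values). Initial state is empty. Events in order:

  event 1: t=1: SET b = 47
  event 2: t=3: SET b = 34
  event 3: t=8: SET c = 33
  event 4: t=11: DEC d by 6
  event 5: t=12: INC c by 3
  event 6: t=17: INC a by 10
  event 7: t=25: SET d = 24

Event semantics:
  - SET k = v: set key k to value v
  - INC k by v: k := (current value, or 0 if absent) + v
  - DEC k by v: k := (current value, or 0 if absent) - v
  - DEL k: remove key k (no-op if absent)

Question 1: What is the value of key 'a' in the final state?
Track key 'a' through all 7 events:
  event 1 (t=1: SET b = 47): a unchanged
  event 2 (t=3: SET b = 34): a unchanged
  event 3 (t=8: SET c = 33): a unchanged
  event 4 (t=11: DEC d by 6): a unchanged
  event 5 (t=12: INC c by 3): a unchanged
  event 6 (t=17: INC a by 10): a (absent) -> 10
  event 7 (t=25: SET d = 24): a unchanged
Final: a = 10

Answer: 10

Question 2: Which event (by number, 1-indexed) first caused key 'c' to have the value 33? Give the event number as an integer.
Looking for first event where c becomes 33:
  event 3: c (absent) -> 33  <-- first match

Answer: 3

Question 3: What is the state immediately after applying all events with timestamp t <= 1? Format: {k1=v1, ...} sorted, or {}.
Answer: {b=47}

Derivation:
Apply events with t <= 1 (1 events):
  after event 1 (t=1: SET b = 47): {b=47}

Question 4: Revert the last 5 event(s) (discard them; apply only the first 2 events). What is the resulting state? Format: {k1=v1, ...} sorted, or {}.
Keep first 2 events (discard last 5):
  after event 1 (t=1: SET b = 47): {b=47}
  after event 2 (t=3: SET b = 34): {b=34}

Answer: {b=34}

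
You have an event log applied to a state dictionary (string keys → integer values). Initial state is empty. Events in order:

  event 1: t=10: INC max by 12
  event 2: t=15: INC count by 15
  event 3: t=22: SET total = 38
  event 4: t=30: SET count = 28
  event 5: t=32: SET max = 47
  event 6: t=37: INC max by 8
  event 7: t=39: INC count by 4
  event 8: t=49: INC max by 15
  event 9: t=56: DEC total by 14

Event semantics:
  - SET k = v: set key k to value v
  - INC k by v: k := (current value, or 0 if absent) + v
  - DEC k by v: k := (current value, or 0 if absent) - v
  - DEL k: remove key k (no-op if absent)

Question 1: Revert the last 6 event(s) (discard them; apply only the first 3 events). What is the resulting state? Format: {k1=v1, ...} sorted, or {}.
Keep first 3 events (discard last 6):
  after event 1 (t=10: INC max by 12): {max=12}
  after event 2 (t=15: INC count by 15): {count=15, max=12}
  after event 3 (t=22: SET total = 38): {count=15, max=12, total=38}

Answer: {count=15, max=12, total=38}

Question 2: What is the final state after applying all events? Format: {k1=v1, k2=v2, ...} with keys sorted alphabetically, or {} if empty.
Answer: {count=32, max=70, total=24}

Derivation:
  after event 1 (t=10: INC max by 12): {max=12}
  after event 2 (t=15: INC count by 15): {count=15, max=12}
  after event 3 (t=22: SET total = 38): {count=15, max=12, total=38}
  after event 4 (t=30: SET count = 28): {count=28, max=12, total=38}
  after event 5 (t=32: SET max = 47): {count=28, max=47, total=38}
  after event 6 (t=37: INC max by 8): {count=28, max=55, total=38}
  after event 7 (t=39: INC count by 4): {count=32, max=55, total=38}
  after event 8 (t=49: INC max by 15): {count=32, max=70, total=38}
  after event 9 (t=56: DEC total by 14): {count=32, max=70, total=24}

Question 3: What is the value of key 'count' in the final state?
Track key 'count' through all 9 events:
  event 1 (t=10: INC max by 12): count unchanged
  event 2 (t=15: INC count by 15): count (absent) -> 15
  event 3 (t=22: SET total = 38): count unchanged
  event 4 (t=30: SET count = 28): count 15 -> 28
  event 5 (t=32: SET max = 47): count unchanged
  event 6 (t=37: INC max by 8): count unchanged
  event 7 (t=39: INC count by 4): count 28 -> 32
  event 8 (t=49: INC max by 15): count unchanged
  event 9 (t=56: DEC total by 14): count unchanged
Final: count = 32

Answer: 32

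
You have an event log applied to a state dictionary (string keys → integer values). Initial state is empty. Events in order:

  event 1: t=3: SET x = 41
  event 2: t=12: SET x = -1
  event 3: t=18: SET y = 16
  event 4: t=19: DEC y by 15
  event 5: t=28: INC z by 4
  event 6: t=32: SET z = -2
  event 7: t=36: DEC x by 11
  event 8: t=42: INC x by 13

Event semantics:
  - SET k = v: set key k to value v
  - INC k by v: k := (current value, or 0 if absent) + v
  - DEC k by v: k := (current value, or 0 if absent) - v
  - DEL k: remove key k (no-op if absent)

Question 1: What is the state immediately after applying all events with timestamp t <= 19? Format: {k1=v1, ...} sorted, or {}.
Answer: {x=-1, y=1}

Derivation:
Apply events with t <= 19 (4 events):
  after event 1 (t=3: SET x = 41): {x=41}
  after event 2 (t=12: SET x = -1): {x=-1}
  after event 3 (t=18: SET y = 16): {x=-1, y=16}
  after event 4 (t=19: DEC y by 15): {x=-1, y=1}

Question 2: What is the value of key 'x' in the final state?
Track key 'x' through all 8 events:
  event 1 (t=3: SET x = 41): x (absent) -> 41
  event 2 (t=12: SET x = -1): x 41 -> -1
  event 3 (t=18: SET y = 16): x unchanged
  event 4 (t=19: DEC y by 15): x unchanged
  event 5 (t=28: INC z by 4): x unchanged
  event 6 (t=32: SET z = -2): x unchanged
  event 7 (t=36: DEC x by 11): x -1 -> -12
  event 8 (t=42: INC x by 13): x -12 -> 1
Final: x = 1

Answer: 1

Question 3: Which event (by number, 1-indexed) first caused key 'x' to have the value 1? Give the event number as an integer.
Looking for first event where x becomes 1:
  event 1: x = 41
  event 2: x = -1
  event 3: x = -1
  event 4: x = -1
  event 5: x = -1
  event 6: x = -1
  event 7: x = -12
  event 8: x -12 -> 1  <-- first match

Answer: 8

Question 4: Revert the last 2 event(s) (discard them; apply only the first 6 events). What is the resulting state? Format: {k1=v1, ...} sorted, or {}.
Keep first 6 events (discard last 2):
  after event 1 (t=3: SET x = 41): {x=41}
  after event 2 (t=12: SET x = -1): {x=-1}
  after event 3 (t=18: SET y = 16): {x=-1, y=16}
  after event 4 (t=19: DEC y by 15): {x=-1, y=1}
  after event 5 (t=28: INC z by 4): {x=-1, y=1, z=4}
  after event 6 (t=32: SET z = -2): {x=-1, y=1, z=-2}

Answer: {x=-1, y=1, z=-2}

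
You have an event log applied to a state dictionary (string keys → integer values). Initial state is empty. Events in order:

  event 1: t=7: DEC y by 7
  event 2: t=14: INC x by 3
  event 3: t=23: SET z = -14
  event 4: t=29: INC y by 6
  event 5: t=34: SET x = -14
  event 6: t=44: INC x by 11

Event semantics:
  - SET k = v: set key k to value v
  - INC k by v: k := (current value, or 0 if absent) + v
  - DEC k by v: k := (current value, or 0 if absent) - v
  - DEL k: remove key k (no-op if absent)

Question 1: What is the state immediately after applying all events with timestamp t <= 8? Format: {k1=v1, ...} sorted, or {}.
Apply events with t <= 8 (1 events):
  after event 1 (t=7: DEC y by 7): {y=-7}

Answer: {y=-7}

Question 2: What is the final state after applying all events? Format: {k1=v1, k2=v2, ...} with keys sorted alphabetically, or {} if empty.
  after event 1 (t=7: DEC y by 7): {y=-7}
  after event 2 (t=14: INC x by 3): {x=3, y=-7}
  after event 3 (t=23: SET z = -14): {x=3, y=-7, z=-14}
  after event 4 (t=29: INC y by 6): {x=3, y=-1, z=-14}
  after event 5 (t=34: SET x = -14): {x=-14, y=-1, z=-14}
  after event 6 (t=44: INC x by 11): {x=-3, y=-1, z=-14}

Answer: {x=-3, y=-1, z=-14}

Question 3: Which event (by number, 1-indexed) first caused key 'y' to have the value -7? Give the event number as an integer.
Looking for first event where y becomes -7:
  event 1: y (absent) -> -7  <-- first match

Answer: 1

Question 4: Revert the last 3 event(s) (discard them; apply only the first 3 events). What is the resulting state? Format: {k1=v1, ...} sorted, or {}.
Answer: {x=3, y=-7, z=-14}

Derivation:
Keep first 3 events (discard last 3):
  after event 1 (t=7: DEC y by 7): {y=-7}
  after event 2 (t=14: INC x by 3): {x=3, y=-7}
  after event 3 (t=23: SET z = -14): {x=3, y=-7, z=-14}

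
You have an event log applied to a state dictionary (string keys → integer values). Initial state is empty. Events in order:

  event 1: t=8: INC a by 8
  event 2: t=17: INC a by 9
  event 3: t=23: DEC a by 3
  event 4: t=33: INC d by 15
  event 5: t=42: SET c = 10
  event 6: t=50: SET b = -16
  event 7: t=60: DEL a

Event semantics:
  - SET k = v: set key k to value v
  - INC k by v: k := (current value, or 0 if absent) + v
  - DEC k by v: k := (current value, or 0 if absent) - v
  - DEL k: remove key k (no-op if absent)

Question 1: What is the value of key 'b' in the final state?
Track key 'b' through all 7 events:
  event 1 (t=8: INC a by 8): b unchanged
  event 2 (t=17: INC a by 9): b unchanged
  event 3 (t=23: DEC a by 3): b unchanged
  event 4 (t=33: INC d by 15): b unchanged
  event 5 (t=42: SET c = 10): b unchanged
  event 6 (t=50: SET b = -16): b (absent) -> -16
  event 7 (t=60: DEL a): b unchanged
Final: b = -16

Answer: -16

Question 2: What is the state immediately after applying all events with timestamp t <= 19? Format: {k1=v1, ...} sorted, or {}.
Answer: {a=17}

Derivation:
Apply events with t <= 19 (2 events):
  after event 1 (t=8: INC a by 8): {a=8}
  after event 2 (t=17: INC a by 9): {a=17}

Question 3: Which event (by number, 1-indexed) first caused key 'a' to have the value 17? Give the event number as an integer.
Looking for first event where a becomes 17:
  event 1: a = 8
  event 2: a 8 -> 17  <-- first match

Answer: 2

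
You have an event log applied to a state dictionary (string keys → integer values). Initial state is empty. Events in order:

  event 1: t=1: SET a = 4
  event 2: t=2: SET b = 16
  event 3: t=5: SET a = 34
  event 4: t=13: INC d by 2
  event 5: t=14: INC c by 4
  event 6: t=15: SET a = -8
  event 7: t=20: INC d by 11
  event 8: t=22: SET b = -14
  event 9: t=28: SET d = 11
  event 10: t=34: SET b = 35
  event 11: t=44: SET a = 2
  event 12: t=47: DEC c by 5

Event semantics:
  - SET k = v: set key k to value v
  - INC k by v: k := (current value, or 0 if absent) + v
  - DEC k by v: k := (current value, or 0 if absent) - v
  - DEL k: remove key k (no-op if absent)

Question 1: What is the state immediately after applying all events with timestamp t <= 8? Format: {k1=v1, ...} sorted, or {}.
Answer: {a=34, b=16}

Derivation:
Apply events with t <= 8 (3 events):
  after event 1 (t=1: SET a = 4): {a=4}
  after event 2 (t=2: SET b = 16): {a=4, b=16}
  after event 3 (t=5: SET a = 34): {a=34, b=16}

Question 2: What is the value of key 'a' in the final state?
Answer: 2

Derivation:
Track key 'a' through all 12 events:
  event 1 (t=1: SET a = 4): a (absent) -> 4
  event 2 (t=2: SET b = 16): a unchanged
  event 3 (t=5: SET a = 34): a 4 -> 34
  event 4 (t=13: INC d by 2): a unchanged
  event 5 (t=14: INC c by 4): a unchanged
  event 6 (t=15: SET a = -8): a 34 -> -8
  event 7 (t=20: INC d by 11): a unchanged
  event 8 (t=22: SET b = -14): a unchanged
  event 9 (t=28: SET d = 11): a unchanged
  event 10 (t=34: SET b = 35): a unchanged
  event 11 (t=44: SET a = 2): a -8 -> 2
  event 12 (t=47: DEC c by 5): a unchanged
Final: a = 2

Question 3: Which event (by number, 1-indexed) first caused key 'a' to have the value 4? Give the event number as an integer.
Answer: 1

Derivation:
Looking for first event where a becomes 4:
  event 1: a (absent) -> 4  <-- first match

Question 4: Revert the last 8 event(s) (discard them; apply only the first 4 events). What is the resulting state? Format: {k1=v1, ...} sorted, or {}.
Answer: {a=34, b=16, d=2}

Derivation:
Keep first 4 events (discard last 8):
  after event 1 (t=1: SET a = 4): {a=4}
  after event 2 (t=2: SET b = 16): {a=4, b=16}
  after event 3 (t=5: SET a = 34): {a=34, b=16}
  after event 4 (t=13: INC d by 2): {a=34, b=16, d=2}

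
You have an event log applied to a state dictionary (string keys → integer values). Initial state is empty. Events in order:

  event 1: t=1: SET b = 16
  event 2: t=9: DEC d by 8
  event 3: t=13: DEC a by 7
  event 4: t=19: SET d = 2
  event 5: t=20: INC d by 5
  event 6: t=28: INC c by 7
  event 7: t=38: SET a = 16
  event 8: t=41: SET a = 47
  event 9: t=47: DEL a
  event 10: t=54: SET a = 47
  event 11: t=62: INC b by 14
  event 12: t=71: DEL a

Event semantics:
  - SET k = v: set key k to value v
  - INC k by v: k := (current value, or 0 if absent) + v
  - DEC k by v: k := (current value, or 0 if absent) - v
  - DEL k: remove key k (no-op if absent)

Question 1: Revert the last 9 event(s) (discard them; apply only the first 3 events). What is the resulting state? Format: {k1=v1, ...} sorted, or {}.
Keep first 3 events (discard last 9):
  after event 1 (t=1: SET b = 16): {b=16}
  after event 2 (t=9: DEC d by 8): {b=16, d=-8}
  after event 3 (t=13: DEC a by 7): {a=-7, b=16, d=-8}

Answer: {a=-7, b=16, d=-8}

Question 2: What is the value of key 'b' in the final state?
Answer: 30

Derivation:
Track key 'b' through all 12 events:
  event 1 (t=1: SET b = 16): b (absent) -> 16
  event 2 (t=9: DEC d by 8): b unchanged
  event 3 (t=13: DEC a by 7): b unchanged
  event 4 (t=19: SET d = 2): b unchanged
  event 5 (t=20: INC d by 5): b unchanged
  event 6 (t=28: INC c by 7): b unchanged
  event 7 (t=38: SET a = 16): b unchanged
  event 8 (t=41: SET a = 47): b unchanged
  event 9 (t=47: DEL a): b unchanged
  event 10 (t=54: SET a = 47): b unchanged
  event 11 (t=62: INC b by 14): b 16 -> 30
  event 12 (t=71: DEL a): b unchanged
Final: b = 30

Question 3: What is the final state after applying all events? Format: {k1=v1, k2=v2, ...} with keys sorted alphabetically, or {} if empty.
  after event 1 (t=1: SET b = 16): {b=16}
  after event 2 (t=9: DEC d by 8): {b=16, d=-8}
  after event 3 (t=13: DEC a by 7): {a=-7, b=16, d=-8}
  after event 4 (t=19: SET d = 2): {a=-7, b=16, d=2}
  after event 5 (t=20: INC d by 5): {a=-7, b=16, d=7}
  after event 6 (t=28: INC c by 7): {a=-7, b=16, c=7, d=7}
  after event 7 (t=38: SET a = 16): {a=16, b=16, c=7, d=7}
  after event 8 (t=41: SET a = 47): {a=47, b=16, c=7, d=7}
  after event 9 (t=47: DEL a): {b=16, c=7, d=7}
  after event 10 (t=54: SET a = 47): {a=47, b=16, c=7, d=7}
  after event 11 (t=62: INC b by 14): {a=47, b=30, c=7, d=7}
  after event 12 (t=71: DEL a): {b=30, c=7, d=7}

Answer: {b=30, c=7, d=7}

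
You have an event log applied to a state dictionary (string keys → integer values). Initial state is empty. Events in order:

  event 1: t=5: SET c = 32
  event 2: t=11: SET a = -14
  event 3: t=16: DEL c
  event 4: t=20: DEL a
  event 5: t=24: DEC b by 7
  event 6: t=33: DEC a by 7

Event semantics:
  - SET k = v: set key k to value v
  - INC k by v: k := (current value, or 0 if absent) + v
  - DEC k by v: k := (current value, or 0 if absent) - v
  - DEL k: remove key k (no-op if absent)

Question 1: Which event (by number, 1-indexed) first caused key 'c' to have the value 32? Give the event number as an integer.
Answer: 1

Derivation:
Looking for first event where c becomes 32:
  event 1: c (absent) -> 32  <-- first match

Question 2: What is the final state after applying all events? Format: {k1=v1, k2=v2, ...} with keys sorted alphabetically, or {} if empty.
  after event 1 (t=5: SET c = 32): {c=32}
  after event 2 (t=11: SET a = -14): {a=-14, c=32}
  after event 3 (t=16: DEL c): {a=-14}
  after event 4 (t=20: DEL a): {}
  after event 5 (t=24: DEC b by 7): {b=-7}
  after event 6 (t=33: DEC a by 7): {a=-7, b=-7}

Answer: {a=-7, b=-7}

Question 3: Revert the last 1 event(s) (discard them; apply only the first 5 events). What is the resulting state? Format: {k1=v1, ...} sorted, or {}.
Answer: {b=-7}

Derivation:
Keep first 5 events (discard last 1):
  after event 1 (t=5: SET c = 32): {c=32}
  after event 2 (t=11: SET a = -14): {a=-14, c=32}
  after event 3 (t=16: DEL c): {a=-14}
  after event 4 (t=20: DEL a): {}
  after event 5 (t=24: DEC b by 7): {b=-7}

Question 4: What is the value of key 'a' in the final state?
Answer: -7

Derivation:
Track key 'a' through all 6 events:
  event 1 (t=5: SET c = 32): a unchanged
  event 2 (t=11: SET a = -14): a (absent) -> -14
  event 3 (t=16: DEL c): a unchanged
  event 4 (t=20: DEL a): a -14 -> (absent)
  event 5 (t=24: DEC b by 7): a unchanged
  event 6 (t=33: DEC a by 7): a (absent) -> -7
Final: a = -7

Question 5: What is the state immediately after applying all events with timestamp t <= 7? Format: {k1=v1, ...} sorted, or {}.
Apply events with t <= 7 (1 events):
  after event 1 (t=5: SET c = 32): {c=32}

Answer: {c=32}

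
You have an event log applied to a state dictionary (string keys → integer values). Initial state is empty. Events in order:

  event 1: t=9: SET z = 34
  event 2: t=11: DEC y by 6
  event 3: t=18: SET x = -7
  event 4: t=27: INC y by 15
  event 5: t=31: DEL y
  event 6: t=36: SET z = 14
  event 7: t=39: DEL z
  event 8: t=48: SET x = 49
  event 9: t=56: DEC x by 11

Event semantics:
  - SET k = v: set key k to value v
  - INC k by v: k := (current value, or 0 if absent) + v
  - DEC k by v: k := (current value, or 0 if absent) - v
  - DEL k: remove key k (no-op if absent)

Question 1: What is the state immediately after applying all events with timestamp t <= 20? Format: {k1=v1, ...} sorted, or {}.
Apply events with t <= 20 (3 events):
  after event 1 (t=9: SET z = 34): {z=34}
  after event 2 (t=11: DEC y by 6): {y=-6, z=34}
  after event 3 (t=18: SET x = -7): {x=-7, y=-6, z=34}

Answer: {x=-7, y=-6, z=34}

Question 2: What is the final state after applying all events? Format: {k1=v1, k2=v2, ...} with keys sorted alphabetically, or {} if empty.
Answer: {x=38}

Derivation:
  after event 1 (t=9: SET z = 34): {z=34}
  after event 2 (t=11: DEC y by 6): {y=-6, z=34}
  after event 3 (t=18: SET x = -7): {x=-7, y=-6, z=34}
  after event 4 (t=27: INC y by 15): {x=-7, y=9, z=34}
  after event 5 (t=31: DEL y): {x=-7, z=34}
  after event 6 (t=36: SET z = 14): {x=-7, z=14}
  after event 7 (t=39: DEL z): {x=-7}
  after event 8 (t=48: SET x = 49): {x=49}
  after event 9 (t=56: DEC x by 11): {x=38}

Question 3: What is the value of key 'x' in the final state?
Track key 'x' through all 9 events:
  event 1 (t=9: SET z = 34): x unchanged
  event 2 (t=11: DEC y by 6): x unchanged
  event 3 (t=18: SET x = -7): x (absent) -> -7
  event 4 (t=27: INC y by 15): x unchanged
  event 5 (t=31: DEL y): x unchanged
  event 6 (t=36: SET z = 14): x unchanged
  event 7 (t=39: DEL z): x unchanged
  event 8 (t=48: SET x = 49): x -7 -> 49
  event 9 (t=56: DEC x by 11): x 49 -> 38
Final: x = 38

Answer: 38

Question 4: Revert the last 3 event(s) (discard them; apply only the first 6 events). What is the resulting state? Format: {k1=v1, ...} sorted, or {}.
Keep first 6 events (discard last 3):
  after event 1 (t=9: SET z = 34): {z=34}
  after event 2 (t=11: DEC y by 6): {y=-6, z=34}
  after event 3 (t=18: SET x = -7): {x=-7, y=-6, z=34}
  after event 4 (t=27: INC y by 15): {x=-7, y=9, z=34}
  after event 5 (t=31: DEL y): {x=-7, z=34}
  after event 6 (t=36: SET z = 14): {x=-7, z=14}

Answer: {x=-7, z=14}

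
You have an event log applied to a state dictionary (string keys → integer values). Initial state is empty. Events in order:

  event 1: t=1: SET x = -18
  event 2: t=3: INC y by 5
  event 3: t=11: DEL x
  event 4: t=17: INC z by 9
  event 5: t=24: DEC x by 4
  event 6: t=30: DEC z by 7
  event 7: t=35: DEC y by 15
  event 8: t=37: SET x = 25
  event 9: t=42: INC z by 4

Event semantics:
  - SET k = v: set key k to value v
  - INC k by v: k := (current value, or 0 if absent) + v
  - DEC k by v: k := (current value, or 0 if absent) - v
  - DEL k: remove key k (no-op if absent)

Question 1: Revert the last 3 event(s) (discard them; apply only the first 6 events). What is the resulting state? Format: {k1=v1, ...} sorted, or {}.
Keep first 6 events (discard last 3):
  after event 1 (t=1: SET x = -18): {x=-18}
  after event 2 (t=3: INC y by 5): {x=-18, y=5}
  after event 3 (t=11: DEL x): {y=5}
  after event 4 (t=17: INC z by 9): {y=5, z=9}
  after event 5 (t=24: DEC x by 4): {x=-4, y=5, z=9}
  after event 6 (t=30: DEC z by 7): {x=-4, y=5, z=2}

Answer: {x=-4, y=5, z=2}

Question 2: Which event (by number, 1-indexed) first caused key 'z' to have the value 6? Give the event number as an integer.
Answer: 9

Derivation:
Looking for first event where z becomes 6:
  event 4: z = 9
  event 5: z = 9
  event 6: z = 2
  event 7: z = 2
  event 8: z = 2
  event 9: z 2 -> 6  <-- first match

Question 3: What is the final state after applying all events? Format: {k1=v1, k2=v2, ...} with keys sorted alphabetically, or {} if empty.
Answer: {x=25, y=-10, z=6}

Derivation:
  after event 1 (t=1: SET x = -18): {x=-18}
  after event 2 (t=3: INC y by 5): {x=-18, y=5}
  after event 3 (t=11: DEL x): {y=5}
  after event 4 (t=17: INC z by 9): {y=5, z=9}
  after event 5 (t=24: DEC x by 4): {x=-4, y=5, z=9}
  after event 6 (t=30: DEC z by 7): {x=-4, y=5, z=2}
  after event 7 (t=35: DEC y by 15): {x=-4, y=-10, z=2}
  after event 8 (t=37: SET x = 25): {x=25, y=-10, z=2}
  after event 9 (t=42: INC z by 4): {x=25, y=-10, z=6}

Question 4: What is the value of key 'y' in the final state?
Answer: -10

Derivation:
Track key 'y' through all 9 events:
  event 1 (t=1: SET x = -18): y unchanged
  event 2 (t=3: INC y by 5): y (absent) -> 5
  event 3 (t=11: DEL x): y unchanged
  event 4 (t=17: INC z by 9): y unchanged
  event 5 (t=24: DEC x by 4): y unchanged
  event 6 (t=30: DEC z by 7): y unchanged
  event 7 (t=35: DEC y by 15): y 5 -> -10
  event 8 (t=37: SET x = 25): y unchanged
  event 9 (t=42: INC z by 4): y unchanged
Final: y = -10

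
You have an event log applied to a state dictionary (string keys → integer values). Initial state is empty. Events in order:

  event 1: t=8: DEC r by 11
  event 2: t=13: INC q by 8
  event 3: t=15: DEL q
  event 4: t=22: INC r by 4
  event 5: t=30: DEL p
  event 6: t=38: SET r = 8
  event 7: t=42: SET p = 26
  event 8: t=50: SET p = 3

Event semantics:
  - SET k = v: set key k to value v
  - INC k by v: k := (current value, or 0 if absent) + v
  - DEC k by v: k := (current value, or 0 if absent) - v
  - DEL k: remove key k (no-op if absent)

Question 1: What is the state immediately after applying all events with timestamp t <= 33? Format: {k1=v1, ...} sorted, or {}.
Answer: {r=-7}

Derivation:
Apply events with t <= 33 (5 events):
  after event 1 (t=8: DEC r by 11): {r=-11}
  after event 2 (t=13: INC q by 8): {q=8, r=-11}
  after event 3 (t=15: DEL q): {r=-11}
  after event 4 (t=22: INC r by 4): {r=-7}
  after event 5 (t=30: DEL p): {r=-7}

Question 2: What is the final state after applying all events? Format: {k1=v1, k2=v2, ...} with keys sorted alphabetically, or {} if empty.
Answer: {p=3, r=8}

Derivation:
  after event 1 (t=8: DEC r by 11): {r=-11}
  after event 2 (t=13: INC q by 8): {q=8, r=-11}
  after event 3 (t=15: DEL q): {r=-11}
  after event 4 (t=22: INC r by 4): {r=-7}
  after event 5 (t=30: DEL p): {r=-7}
  after event 6 (t=38: SET r = 8): {r=8}
  after event 7 (t=42: SET p = 26): {p=26, r=8}
  after event 8 (t=50: SET p = 3): {p=3, r=8}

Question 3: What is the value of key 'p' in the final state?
Track key 'p' through all 8 events:
  event 1 (t=8: DEC r by 11): p unchanged
  event 2 (t=13: INC q by 8): p unchanged
  event 3 (t=15: DEL q): p unchanged
  event 4 (t=22: INC r by 4): p unchanged
  event 5 (t=30: DEL p): p (absent) -> (absent)
  event 6 (t=38: SET r = 8): p unchanged
  event 7 (t=42: SET p = 26): p (absent) -> 26
  event 8 (t=50: SET p = 3): p 26 -> 3
Final: p = 3

Answer: 3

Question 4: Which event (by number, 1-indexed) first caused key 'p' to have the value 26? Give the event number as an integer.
Answer: 7

Derivation:
Looking for first event where p becomes 26:
  event 7: p (absent) -> 26  <-- first match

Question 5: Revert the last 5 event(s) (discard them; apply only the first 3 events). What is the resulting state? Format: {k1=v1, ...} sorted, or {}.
Answer: {r=-11}

Derivation:
Keep first 3 events (discard last 5):
  after event 1 (t=8: DEC r by 11): {r=-11}
  after event 2 (t=13: INC q by 8): {q=8, r=-11}
  after event 3 (t=15: DEL q): {r=-11}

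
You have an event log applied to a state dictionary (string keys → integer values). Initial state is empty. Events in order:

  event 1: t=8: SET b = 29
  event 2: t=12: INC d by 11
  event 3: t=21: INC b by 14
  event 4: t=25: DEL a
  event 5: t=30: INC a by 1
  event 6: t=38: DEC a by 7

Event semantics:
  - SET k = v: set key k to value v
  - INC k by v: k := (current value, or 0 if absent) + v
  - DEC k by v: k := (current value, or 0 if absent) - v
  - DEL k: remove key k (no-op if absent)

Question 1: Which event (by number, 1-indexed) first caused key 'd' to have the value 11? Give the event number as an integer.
Looking for first event where d becomes 11:
  event 2: d (absent) -> 11  <-- first match

Answer: 2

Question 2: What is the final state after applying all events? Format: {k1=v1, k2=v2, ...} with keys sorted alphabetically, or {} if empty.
Answer: {a=-6, b=43, d=11}

Derivation:
  after event 1 (t=8: SET b = 29): {b=29}
  after event 2 (t=12: INC d by 11): {b=29, d=11}
  after event 3 (t=21: INC b by 14): {b=43, d=11}
  after event 4 (t=25: DEL a): {b=43, d=11}
  after event 5 (t=30: INC a by 1): {a=1, b=43, d=11}
  after event 6 (t=38: DEC a by 7): {a=-6, b=43, d=11}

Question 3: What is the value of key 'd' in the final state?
Answer: 11

Derivation:
Track key 'd' through all 6 events:
  event 1 (t=8: SET b = 29): d unchanged
  event 2 (t=12: INC d by 11): d (absent) -> 11
  event 3 (t=21: INC b by 14): d unchanged
  event 4 (t=25: DEL a): d unchanged
  event 5 (t=30: INC a by 1): d unchanged
  event 6 (t=38: DEC a by 7): d unchanged
Final: d = 11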